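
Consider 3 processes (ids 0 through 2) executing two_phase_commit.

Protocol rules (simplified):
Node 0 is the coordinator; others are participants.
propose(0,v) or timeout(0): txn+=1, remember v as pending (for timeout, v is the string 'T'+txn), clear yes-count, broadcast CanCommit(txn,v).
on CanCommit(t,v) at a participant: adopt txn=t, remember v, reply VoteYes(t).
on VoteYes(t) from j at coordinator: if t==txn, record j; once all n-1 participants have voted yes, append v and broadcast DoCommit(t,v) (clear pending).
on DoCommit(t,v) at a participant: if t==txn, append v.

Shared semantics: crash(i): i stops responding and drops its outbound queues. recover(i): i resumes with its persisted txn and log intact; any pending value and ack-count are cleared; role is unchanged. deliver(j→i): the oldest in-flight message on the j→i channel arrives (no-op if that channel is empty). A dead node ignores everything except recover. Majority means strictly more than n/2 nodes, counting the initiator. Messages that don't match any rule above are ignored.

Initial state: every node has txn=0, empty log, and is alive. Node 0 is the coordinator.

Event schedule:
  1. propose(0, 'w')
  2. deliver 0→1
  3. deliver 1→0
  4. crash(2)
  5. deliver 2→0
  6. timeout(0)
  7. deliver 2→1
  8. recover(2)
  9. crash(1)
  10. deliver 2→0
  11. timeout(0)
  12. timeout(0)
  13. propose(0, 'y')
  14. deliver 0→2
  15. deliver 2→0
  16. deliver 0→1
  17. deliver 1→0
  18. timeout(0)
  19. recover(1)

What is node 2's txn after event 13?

0

after 1 — propose(0,'w'): n0:coor/t1/[-]
after 2 — deliver 0→1: n1:part/t1/[-]
after 3 — deliver 1→0: ·
after 4 — crash(2): n2:✗part/t0/[-]
after 5 — deliver 2→0: ·
after 6 — timeout(0): n0:coor/t2/[-]
after 7 — deliver 2→1: ·
after 8 — recover(2): n2:part/t0/[-]
after 9 — crash(1): n1:✗part/t1/[-]
after 10 — deliver 2→0: ·
after 11 — timeout(0): n0:coor/t3/[-]
after 12 — timeout(0): n0:coor/t4/[-]
after 13 — propose(0,'y'): n0:coor/t5/[-]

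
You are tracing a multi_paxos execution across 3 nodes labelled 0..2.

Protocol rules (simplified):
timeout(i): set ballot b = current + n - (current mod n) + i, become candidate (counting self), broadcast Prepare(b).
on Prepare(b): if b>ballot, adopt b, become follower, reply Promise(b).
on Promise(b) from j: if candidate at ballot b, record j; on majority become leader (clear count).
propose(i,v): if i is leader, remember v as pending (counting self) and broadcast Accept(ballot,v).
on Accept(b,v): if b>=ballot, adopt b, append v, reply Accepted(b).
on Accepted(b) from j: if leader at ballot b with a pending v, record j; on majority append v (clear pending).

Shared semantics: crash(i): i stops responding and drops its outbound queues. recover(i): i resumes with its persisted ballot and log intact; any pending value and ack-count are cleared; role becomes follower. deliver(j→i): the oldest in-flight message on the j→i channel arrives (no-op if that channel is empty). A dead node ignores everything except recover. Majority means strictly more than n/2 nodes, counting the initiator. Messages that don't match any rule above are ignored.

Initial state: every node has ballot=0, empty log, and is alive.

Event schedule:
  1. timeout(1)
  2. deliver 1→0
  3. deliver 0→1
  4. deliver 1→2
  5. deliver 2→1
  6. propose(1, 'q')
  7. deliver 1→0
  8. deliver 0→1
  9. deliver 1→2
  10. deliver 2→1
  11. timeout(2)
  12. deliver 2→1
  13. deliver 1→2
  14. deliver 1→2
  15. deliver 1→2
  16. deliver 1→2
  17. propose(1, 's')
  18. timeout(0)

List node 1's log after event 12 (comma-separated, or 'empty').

q

[1] timeout(1) → N1(cand b4 [-])
[2] deliver 1→0 → N0(foll b4 [-])
[3] deliver 0→1 → N1(lead b4 [-])
[4] deliver 1→2 → N2(foll b4 [-])
[5] deliver 2→1 → ∅
[6] propose(1,'q') → ∅
[7] deliver 1→0 → N0(foll b4 [q])
[8] deliver 0→1 → N1(lead b4 [q])
[9] deliver 1→2 → N2(foll b4 [q])
[10] deliver 2→1 → ∅
[11] timeout(2) → N2(cand b8 [q])
[12] deliver 2→1 → N1(foll b8 [q])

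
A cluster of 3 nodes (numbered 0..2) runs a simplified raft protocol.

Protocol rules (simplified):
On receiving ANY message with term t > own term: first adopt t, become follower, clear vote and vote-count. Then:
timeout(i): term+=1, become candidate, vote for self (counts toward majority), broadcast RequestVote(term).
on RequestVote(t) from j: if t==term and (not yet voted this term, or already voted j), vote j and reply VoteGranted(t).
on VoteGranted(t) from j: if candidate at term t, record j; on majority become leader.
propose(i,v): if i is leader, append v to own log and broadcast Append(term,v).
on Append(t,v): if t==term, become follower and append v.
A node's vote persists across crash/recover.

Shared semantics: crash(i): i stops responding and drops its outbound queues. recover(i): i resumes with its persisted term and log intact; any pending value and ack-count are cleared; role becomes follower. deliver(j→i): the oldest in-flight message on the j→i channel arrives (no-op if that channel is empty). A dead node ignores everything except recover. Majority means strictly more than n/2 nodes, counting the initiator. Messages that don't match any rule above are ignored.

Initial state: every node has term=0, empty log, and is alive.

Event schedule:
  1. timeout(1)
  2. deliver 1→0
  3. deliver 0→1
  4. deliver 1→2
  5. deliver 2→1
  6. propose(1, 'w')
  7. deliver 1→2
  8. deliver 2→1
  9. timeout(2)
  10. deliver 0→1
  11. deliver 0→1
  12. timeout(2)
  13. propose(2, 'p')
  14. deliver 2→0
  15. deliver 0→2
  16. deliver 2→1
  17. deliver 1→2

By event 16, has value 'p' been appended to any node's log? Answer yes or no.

no

[1] timeout(1) → N1(cand t1 [-])
[2] deliver 1→0 → N0(foll t1 [-])
[3] deliver 0→1 → N1(lead t1 [-])
[4] deliver 1→2 → N2(foll t1 [-])
[5] deliver 2→1 → ∅
[6] propose(1,'w') → N1(lead t1 [w])
[7] deliver 1→2 → N2(foll t1 [w])
[8] deliver 2→1 → ∅
[9] timeout(2) → N2(cand t2 [w])
[10] deliver 0→1 → ∅
[11] deliver 0→1 → ∅
[12] timeout(2) → N2(cand t3 [w])
[13] propose(2,'p') → ∅
[14] deliver 2→0 → N0(foll t2 [-])
[15] deliver 0→2 → ∅
[16] deliver 2→1 → N1(foll t2 [w])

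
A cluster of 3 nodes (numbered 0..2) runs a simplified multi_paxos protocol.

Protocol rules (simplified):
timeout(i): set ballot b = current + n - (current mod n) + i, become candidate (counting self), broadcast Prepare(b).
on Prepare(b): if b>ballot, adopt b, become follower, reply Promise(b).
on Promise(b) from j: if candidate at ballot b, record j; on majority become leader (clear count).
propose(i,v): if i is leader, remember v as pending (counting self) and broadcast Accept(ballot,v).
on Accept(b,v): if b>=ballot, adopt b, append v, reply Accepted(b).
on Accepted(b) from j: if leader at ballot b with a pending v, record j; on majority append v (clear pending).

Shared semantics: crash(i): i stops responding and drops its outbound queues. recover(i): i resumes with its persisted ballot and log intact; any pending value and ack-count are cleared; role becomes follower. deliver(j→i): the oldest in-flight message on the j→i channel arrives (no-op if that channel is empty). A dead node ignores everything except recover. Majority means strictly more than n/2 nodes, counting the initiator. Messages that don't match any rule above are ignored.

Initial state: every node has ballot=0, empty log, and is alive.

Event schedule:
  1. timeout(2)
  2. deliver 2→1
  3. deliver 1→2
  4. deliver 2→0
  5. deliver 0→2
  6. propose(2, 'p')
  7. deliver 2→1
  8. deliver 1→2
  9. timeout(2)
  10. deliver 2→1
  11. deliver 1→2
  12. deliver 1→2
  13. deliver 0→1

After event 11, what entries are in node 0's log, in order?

[1] timeout(2) → N2(cand b5 [-])
[2] deliver 2→1 → N1(foll b5 [-])
[3] deliver 1→2 → N2(lead b5 [-])
[4] deliver 2→0 → N0(foll b5 [-])
[5] deliver 0→2 → ∅
[6] propose(2,'p') → ∅
[7] deliver 2→1 → N1(foll b5 [p])
[8] deliver 1→2 → N2(lead b5 [p])
[9] timeout(2) → N2(cand b8 [p])
[10] deliver 2→1 → N1(foll b8 [p])
[11] deliver 1→2 → N2(lead b8 [p])

empty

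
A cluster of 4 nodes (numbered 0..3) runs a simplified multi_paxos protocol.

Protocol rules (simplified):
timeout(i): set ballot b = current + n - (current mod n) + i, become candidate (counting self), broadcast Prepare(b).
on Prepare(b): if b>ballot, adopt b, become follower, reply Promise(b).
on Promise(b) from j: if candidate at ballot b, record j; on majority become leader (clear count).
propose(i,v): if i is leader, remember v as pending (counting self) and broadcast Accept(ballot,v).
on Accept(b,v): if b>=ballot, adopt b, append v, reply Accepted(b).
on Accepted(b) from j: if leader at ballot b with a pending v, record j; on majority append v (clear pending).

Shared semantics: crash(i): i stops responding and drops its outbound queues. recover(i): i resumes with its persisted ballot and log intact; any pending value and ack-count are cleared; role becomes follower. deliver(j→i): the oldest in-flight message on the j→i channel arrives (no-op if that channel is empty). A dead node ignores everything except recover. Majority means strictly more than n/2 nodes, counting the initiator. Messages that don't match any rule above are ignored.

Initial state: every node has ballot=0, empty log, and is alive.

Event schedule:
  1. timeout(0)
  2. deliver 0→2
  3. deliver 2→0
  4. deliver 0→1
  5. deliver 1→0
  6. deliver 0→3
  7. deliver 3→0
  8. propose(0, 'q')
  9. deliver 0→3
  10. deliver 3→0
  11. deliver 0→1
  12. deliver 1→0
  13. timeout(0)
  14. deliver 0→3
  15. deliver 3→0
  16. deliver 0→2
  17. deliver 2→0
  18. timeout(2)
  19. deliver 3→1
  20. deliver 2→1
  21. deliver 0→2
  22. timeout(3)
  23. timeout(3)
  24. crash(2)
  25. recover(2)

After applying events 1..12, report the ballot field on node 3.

4

1. timeout(0):  <0:cand b4 ->
2. deliver 0→2:  <2:foll b4 ->
3. deliver 2→0:  nop
4. deliver 0→1:  <1:foll b4 ->
5. deliver 1→0:  <0:lead b4 ->
6. deliver 0→3:  <3:foll b4 ->
7. deliver 3→0:  nop
8. propose(0,'q'):  nop
9. deliver 0→3:  <3:foll b4 q>
10. deliver 3→0:  nop
11. deliver 0→1:  <1:foll b4 q>
12. deliver 1→0:  <0:lead b4 q>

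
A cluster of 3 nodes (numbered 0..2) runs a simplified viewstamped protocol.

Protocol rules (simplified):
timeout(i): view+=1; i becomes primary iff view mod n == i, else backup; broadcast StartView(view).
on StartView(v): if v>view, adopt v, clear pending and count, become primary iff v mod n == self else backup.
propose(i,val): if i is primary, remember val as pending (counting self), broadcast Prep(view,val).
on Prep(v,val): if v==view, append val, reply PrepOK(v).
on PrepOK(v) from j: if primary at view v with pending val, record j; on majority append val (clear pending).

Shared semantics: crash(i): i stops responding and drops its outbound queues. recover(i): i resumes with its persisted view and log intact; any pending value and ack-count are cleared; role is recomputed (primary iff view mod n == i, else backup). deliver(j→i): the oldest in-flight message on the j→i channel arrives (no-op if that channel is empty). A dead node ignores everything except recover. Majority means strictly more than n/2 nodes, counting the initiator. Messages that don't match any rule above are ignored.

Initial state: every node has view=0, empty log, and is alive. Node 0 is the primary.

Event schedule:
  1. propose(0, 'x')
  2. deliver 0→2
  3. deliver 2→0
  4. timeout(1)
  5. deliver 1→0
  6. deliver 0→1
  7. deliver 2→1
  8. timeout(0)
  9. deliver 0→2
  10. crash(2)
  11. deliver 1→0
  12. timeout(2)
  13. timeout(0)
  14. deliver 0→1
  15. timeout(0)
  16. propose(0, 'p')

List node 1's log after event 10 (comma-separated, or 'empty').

empty

after 1 — propose(0,'x'): ·
after 2 — deliver 0→2: n2:back/v0/[x]
after 3 — deliver 2→0: n0:prim/v0/[x]
after 4 — timeout(1): n1:prim/v1/[-]
after 5 — deliver 1→0: n0:back/v1/[x]
after 6 — deliver 0→1: ·
after 7 — deliver 2→1: ·
after 8 — timeout(0): n0:back/v2/[x]
after 9 — deliver 0→2: n2:prim/v2/[x]
after 10 — crash(2): n2:✗prim/v2/[x]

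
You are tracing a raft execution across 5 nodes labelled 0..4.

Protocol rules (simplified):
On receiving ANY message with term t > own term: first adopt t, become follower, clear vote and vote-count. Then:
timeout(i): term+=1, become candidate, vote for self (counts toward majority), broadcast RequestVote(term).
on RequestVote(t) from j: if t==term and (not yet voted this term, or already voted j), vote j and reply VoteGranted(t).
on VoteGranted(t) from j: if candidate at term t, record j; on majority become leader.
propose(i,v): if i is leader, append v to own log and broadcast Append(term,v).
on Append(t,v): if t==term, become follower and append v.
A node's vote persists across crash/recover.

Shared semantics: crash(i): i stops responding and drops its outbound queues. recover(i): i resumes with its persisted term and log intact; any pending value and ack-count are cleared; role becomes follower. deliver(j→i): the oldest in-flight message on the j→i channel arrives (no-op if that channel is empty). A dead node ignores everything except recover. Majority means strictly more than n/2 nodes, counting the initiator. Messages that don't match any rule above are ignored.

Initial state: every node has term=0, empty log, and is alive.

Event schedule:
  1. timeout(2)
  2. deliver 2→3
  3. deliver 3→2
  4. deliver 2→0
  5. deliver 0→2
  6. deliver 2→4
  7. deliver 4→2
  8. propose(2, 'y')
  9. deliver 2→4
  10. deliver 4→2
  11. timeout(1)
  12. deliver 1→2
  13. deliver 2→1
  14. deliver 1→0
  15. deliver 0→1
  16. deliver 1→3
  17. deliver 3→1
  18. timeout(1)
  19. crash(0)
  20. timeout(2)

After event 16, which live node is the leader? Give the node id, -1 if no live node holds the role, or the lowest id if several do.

step 1 timeout(2): 2={cand,t=1,log=-}
step 2 deliver 2→3: 3={foll,t=1,log=-}
step 3 deliver 3→2: —
step 4 deliver 2→0: 0={foll,t=1,log=-}
step 5 deliver 0→2: 2={lead,t=1,log=-}
step 6 deliver 2→4: 4={foll,t=1,log=-}
step 7 deliver 4→2: —
step 8 propose(2,'y'): 2={lead,t=1,log=y}
step 9 deliver 2→4: 4={foll,t=1,log=y}
step 10 deliver 4→2: —
step 11 timeout(1): 1={cand,t=1,log=-}
step 12 deliver 1→2: —
step 13 deliver 2→1: —
step 14 deliver 1→0: —
step 15 deliver 0→1: —
step 16 deliver 1→3: —

2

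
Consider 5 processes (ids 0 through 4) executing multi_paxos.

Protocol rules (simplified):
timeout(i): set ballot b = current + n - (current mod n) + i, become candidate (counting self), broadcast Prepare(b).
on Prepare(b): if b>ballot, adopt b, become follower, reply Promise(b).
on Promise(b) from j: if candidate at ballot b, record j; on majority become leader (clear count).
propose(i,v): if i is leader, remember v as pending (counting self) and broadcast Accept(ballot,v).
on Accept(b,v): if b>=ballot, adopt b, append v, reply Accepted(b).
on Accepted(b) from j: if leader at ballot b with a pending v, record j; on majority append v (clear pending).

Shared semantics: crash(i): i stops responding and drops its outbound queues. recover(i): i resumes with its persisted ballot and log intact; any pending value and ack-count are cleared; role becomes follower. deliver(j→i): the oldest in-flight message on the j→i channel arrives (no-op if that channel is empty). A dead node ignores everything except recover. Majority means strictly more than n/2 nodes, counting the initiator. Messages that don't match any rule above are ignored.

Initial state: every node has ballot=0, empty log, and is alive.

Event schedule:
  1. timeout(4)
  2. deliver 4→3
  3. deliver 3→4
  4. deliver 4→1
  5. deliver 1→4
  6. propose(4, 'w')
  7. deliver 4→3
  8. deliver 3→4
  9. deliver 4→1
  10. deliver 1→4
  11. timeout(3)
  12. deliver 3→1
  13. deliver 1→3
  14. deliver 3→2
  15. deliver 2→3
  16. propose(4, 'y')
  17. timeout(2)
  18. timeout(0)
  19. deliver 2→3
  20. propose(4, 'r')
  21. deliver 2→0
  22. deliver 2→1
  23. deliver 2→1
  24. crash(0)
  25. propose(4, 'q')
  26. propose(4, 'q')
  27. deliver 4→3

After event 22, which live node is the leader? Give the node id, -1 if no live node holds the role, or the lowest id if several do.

step 1 timeout(4): 4={cand,b=9,log=-}
step 2 deliver 4→3: 3={foll,b=9,log=-}
step 3 deliver 3→4: —
step 4 deliver 4→1: 1={foll,b=9,log=-}
step 5 deliver 1→4: 4={lead,b=9,log=-}
step 6 propose(4,'w'): —
step 7 deliver 4→3: 3={foll,b=9,log=w}
step 8 deliver 3→4: —
step 9 deliver 4→1: 1={foll,b=9,log=w}
step 10 deliver 1→4: 4={lead,b=9,log=w}
step 11 timeout(3): 3={cand,b=13,log=w}
step 12 deliver 3→1: 1={foll,b=13,log=w}
step 13 deliver 1→3: —
step 14 deliver 3→2: 2={foll,b=13,log=-}
step 15 deliver 2→3: 3={lead,b=13,log=w}
step 16 propose(4,'y'): —
step 17 timeout(2): 2={cand,b=17,log=-}
step 18 timeout(0): 0={cand,b=5,log=-}
step 19 deliver 2→3: 3={foll,b=17,log=w}
step 20 propose(4,'r'): —
step 21 deliver 2→0: 0={foll,b=17,log=-}
step 22 deliver 2→1: 1={foll,b=17,log=w}

4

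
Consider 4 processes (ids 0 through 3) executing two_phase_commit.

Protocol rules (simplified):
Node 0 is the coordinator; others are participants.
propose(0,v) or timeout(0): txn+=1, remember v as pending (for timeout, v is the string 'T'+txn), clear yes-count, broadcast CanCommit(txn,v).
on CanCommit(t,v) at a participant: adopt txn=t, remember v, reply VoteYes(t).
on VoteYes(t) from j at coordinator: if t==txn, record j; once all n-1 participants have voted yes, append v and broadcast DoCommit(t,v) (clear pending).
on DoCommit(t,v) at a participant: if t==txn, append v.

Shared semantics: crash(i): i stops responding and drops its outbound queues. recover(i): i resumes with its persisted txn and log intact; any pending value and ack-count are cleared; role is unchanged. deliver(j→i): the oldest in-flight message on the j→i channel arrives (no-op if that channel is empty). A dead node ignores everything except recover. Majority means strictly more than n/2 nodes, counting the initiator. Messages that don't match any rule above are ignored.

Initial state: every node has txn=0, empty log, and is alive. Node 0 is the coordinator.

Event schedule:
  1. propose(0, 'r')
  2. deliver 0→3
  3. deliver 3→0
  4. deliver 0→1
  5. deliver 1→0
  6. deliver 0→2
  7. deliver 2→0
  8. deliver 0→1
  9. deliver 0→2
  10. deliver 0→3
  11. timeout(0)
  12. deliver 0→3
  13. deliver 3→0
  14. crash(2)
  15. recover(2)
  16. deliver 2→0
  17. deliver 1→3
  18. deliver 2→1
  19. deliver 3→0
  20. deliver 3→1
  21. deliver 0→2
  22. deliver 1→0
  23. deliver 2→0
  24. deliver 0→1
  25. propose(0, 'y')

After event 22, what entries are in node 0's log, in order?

r

e1 propose(0,'r'): 0[coor,t=1,-]
e2 deliver 0→3: 3[part,t=1,-]
e3 deliver 3→0: ·
e4 deliver 0→1: 1[part,t=1,-]
e5 deliver 1→0: ·
e6 deliver 0→2: 2[part,t=1,-]
e7 deliver 2→0: 0[coor,t=1,r]
e8 deliver 0→1: 1[part,t=1,r]
e9 deliver 0→2: 2[part,t=1,r]
e10 deliver 0→3: 3[part,t=1,r]
e11 timeout(0): 0[coor,t=2,r]
e12 deliver 0→3: 3[part,t=2,r]
e13 deliver 3→0: ·
e14 crash(2): 2[✗part,t=1,r]
e15 recover(2): 2[part,t=1,r]
e16 deliver 2→0: ·
e17 deliver 1→3: ·
e18 deliver 2→1: ·
e19 deliver 3→0: ·
e20 deliver 3→1: ·
e21 deliver 0→2: 2[part,t=2,r]
e22 deliver 1→0: ·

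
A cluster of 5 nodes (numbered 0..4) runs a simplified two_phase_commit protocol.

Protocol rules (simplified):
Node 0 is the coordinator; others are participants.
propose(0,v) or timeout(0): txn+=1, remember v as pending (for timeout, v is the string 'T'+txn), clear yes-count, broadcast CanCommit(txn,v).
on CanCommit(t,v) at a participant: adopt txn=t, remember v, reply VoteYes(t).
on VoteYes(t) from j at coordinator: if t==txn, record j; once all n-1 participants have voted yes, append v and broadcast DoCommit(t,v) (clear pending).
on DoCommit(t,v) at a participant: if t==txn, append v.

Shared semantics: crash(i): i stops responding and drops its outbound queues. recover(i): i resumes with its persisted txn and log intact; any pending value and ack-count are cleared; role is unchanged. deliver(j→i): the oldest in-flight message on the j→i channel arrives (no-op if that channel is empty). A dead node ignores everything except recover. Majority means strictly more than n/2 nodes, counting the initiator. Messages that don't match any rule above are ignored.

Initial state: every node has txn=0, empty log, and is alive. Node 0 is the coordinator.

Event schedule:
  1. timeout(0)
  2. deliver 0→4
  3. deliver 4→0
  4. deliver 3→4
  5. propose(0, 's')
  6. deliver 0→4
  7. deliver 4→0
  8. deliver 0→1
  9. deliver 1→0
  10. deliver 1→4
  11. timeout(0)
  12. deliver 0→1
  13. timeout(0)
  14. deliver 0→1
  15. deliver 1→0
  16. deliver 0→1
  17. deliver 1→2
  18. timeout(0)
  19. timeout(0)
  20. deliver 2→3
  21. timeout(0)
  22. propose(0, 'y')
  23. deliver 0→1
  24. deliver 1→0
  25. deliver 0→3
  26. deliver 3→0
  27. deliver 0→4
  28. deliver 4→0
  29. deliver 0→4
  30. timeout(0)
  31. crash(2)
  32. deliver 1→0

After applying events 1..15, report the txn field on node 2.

0

e1 timeout(0): 0[coor,t=1,-]
e2 deliver 0→4: 4[part,t=1,-]
e3 deliver 4→0: ·
e4 deliver 3→4: ·
e5 propose(0,'s'): 0[coor,t=2,-]
e6 deliver 0→4: 4[part,t=2,-]
e7 deliver 4→0: ·
e8 deliver 0→1: 1[part,t=1,-]
e9 deliver 1→0: ·
e10 deliver 1→4: ·
e11 timeout(0): 0[coor,t=3,-]
e12 deliver 0→1: 1[part,t=2,-]
e13 timeout(0): 0[coor,t=4,-]
e14 deliver 0→1: 1[part,t=3,-]
e15 deliver 1→0: ·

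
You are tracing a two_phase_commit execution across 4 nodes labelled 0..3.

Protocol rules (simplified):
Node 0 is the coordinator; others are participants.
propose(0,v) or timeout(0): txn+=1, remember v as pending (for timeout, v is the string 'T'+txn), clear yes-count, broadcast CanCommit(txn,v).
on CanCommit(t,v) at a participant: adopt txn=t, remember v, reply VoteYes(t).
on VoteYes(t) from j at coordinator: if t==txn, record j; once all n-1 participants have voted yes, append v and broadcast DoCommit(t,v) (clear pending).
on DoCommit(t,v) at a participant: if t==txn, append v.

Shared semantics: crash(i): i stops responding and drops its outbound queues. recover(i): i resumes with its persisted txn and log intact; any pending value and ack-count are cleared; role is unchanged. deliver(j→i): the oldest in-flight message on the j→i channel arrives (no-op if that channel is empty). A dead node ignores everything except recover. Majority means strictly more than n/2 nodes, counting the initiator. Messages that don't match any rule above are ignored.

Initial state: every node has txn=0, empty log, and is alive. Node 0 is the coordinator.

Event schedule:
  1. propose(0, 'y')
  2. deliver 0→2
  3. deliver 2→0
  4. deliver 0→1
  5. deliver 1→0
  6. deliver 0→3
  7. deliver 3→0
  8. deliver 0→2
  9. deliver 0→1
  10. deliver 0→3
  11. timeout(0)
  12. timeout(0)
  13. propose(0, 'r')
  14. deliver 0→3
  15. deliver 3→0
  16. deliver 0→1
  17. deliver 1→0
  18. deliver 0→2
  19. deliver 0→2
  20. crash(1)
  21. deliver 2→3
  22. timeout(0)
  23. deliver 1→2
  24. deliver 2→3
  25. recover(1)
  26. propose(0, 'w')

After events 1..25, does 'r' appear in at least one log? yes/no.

after 1 — propose(0,'y'): n0:coor/t1/[-]
after 2 — deliver 0→2: n2:part/t1/[-]
after 3 — deliver 2→0: ·
after 4 — deliver 0→1: n1:part/t1/[-]
after 5 — deliver 1→0: ·
after 6 — deliver 0→3: n3:part/t1/[-]
after 7 — deliver 3→0: n0:coor/t1/[y]
after 8 — deliver 0→2: n2:part/t1/[y]
after 9 — deliver 0→1: n1:part/t1/[y]
after 10 — deliver 0→3: n3:part/t1/[y]
after 11 — timeout(0): n0:coor/t2/[y]
after 12 — timeout(0): n0:coor/t3/[y]
after 13 — propose(0,'r'): n0:coor/t4/[y]
after 14 — deliver 0→3: n3:part/t2/[y]
after 15 — deliver 3→0: ·
after 16 — deliver 0→1: n1:part/t2/[y]
after 17 — deliver 1→0: ·
after 18 — deliver 0→2: n2:part/t2/[y]
after 19 — deliver 0→2: n2:part/t3/[y]
after 20 — crash(1): n1:✗part/t2/[y]
after 21 — deliver 2→3: ·
after 22 — timeout(0): n0:coor/t5/[y]
after 23 — deliver 1→2: ·
after 24 — deliver 2→3: ·
after 25 — recover(1): n1:part/t2/[y]

no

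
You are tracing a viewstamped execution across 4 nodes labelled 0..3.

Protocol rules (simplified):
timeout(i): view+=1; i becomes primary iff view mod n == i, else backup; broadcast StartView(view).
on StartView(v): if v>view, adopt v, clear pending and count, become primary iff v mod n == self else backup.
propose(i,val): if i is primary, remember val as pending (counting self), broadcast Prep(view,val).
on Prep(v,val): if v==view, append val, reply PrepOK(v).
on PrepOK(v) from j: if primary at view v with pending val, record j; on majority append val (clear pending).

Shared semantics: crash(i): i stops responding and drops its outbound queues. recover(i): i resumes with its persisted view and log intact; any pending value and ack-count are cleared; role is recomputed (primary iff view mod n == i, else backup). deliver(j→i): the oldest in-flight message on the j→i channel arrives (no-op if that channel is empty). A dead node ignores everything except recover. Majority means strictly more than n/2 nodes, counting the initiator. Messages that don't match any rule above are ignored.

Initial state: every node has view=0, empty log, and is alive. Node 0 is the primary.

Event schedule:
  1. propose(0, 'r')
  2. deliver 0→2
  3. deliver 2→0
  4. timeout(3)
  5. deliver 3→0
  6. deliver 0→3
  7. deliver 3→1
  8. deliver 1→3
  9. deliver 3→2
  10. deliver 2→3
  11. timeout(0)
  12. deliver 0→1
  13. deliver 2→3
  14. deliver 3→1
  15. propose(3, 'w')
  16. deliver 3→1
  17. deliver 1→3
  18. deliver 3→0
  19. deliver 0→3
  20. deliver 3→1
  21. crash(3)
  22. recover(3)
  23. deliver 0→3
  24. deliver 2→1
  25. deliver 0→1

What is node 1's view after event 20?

1

[1] propose(0,'r') → ∅
[2] deliver 0→2 → N2(back v0 [r])
[3] deliver 2→0 → ∅
[4] timeout(3) → N3(back v1 [-])
[5] deliver 3→0 → N0(back v1 [-])
[6] deliver 0→3 → ∅
[7] deliver 3→1 → N1(prim v1 [-])
[8] deliver 1→3 → ∅
[9] deliver 3→2 → N2(back v1 [r])
[10] deliver 2→3 → ∅
[11] timeout(0) → N0(back v2 [-])
[12] deliver 0→1 → ∅
[13] deliver 2→3 → ∅
[14] deliver 3→1 → ∅
[15] propose(3,'w') → ∅
[16] deliver 3→1 → ∅
[17] deliver 1→3 → ∅
[18] deliver 3→0 → ∅
[19] deliver 0→3 → N3(back v2 [-])
[20] deliver 3→1 → ∅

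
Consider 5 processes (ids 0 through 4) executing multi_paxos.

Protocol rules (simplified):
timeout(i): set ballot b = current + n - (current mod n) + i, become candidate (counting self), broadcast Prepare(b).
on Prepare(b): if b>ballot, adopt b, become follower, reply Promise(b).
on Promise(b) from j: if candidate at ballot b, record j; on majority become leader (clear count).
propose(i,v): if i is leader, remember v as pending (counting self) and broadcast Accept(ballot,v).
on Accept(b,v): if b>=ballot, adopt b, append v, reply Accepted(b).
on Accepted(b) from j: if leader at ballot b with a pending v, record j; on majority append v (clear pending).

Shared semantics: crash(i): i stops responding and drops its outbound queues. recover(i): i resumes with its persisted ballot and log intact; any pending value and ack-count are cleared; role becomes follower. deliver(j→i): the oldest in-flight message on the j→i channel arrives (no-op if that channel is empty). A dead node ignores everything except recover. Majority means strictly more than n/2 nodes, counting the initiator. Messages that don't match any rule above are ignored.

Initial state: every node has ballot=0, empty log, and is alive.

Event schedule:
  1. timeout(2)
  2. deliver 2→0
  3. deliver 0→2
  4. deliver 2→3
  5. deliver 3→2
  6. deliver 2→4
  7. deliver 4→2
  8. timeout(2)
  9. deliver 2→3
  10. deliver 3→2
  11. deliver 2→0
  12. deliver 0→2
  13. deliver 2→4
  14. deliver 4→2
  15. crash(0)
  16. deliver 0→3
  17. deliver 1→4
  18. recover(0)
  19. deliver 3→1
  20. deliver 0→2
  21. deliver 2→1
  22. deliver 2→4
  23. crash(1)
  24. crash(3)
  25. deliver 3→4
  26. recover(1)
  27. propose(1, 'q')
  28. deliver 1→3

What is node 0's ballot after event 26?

step 1 timeout(2): 2={cand,b=7,log=-}
step 2 deliver 2→0: 0={foll,b=7,log=-}
step 3 deliver 0→2: —
step 4 deliver 2→3: 3={foll,b=7,log=-}
step 5 deliver 3→2: 2={lead,b=7,log=-}
step 6 deliver 2→4: 4={foll,b=7,log=-}
step 7 deliver 4→2: —
step 8 timeout(2): 2={cand,b=12,log=-}
step 9 deliver 2→3: 3={foll,b=12,log=-}
step 10 deliver 3→2: —
step 11 deliver 2→0: 0={foll,b=12,log=-}
step 12 deliver 0→2: 2={lead,b=12,log=-}
step 13 deliver 2→4: 4={foll,b=12,log=-}
step 14 deliver 4→2: —
step 15 crash(0): 0={✗foll,b=12,log=-}
step 16 deliver 0→3: —
step 17 deliver 1→4: —
step 18 recover(0): 0={foll,b=12,log=-}
step 19 deliver 3→1: —
step 20 deliver 0→2: —
step 21 deliver 2→1: 1={foll,b=7,log=-}
step 22 deliver 2→4: —
step 23 crash(1): 1={✗foll,b=7,log=-}
step 24 crash(3): 3={✗foll,b=12,log=-}
step 25 deliver 3→4: —
step 26 recover(1): 1={foll,b=7,log=-}

12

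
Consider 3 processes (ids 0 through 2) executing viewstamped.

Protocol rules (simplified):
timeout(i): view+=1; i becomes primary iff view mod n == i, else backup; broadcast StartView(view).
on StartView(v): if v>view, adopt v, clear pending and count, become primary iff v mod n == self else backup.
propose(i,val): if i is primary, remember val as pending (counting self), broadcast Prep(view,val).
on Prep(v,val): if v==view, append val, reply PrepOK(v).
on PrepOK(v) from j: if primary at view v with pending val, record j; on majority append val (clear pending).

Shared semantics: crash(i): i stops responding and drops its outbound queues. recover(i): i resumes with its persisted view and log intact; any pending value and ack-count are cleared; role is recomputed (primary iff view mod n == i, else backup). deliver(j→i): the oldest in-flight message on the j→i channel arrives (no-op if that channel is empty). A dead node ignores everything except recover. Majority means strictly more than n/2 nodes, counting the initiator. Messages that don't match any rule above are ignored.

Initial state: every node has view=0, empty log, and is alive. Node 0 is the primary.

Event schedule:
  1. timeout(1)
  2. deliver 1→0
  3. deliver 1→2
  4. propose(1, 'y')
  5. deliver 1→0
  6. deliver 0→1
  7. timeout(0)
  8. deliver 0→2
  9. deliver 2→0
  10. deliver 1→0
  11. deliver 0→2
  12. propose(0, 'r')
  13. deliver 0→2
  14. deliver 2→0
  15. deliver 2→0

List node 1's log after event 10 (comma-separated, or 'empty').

y

step 1 timeout(1): 1={prim,v=1,log=-}
step 2 deliver 1→0: 0={back,v=1,log=-}
step 3 deliver 1→2: 2={back,v=1,log=-}
step 4 propose(1,'y'): —
step 5 deliver 1→0: 0={back,v=1,log=y}
step 6 deliver 0→1: 1={prim,v=1,log=y}
step 7 timeout(0): 0={back,v=2,log=y}
step 8 deliver 0→2: 2={prim,v=2,log=-}
step 9 deliver 2→0: —
step 10 deliver 1→0: —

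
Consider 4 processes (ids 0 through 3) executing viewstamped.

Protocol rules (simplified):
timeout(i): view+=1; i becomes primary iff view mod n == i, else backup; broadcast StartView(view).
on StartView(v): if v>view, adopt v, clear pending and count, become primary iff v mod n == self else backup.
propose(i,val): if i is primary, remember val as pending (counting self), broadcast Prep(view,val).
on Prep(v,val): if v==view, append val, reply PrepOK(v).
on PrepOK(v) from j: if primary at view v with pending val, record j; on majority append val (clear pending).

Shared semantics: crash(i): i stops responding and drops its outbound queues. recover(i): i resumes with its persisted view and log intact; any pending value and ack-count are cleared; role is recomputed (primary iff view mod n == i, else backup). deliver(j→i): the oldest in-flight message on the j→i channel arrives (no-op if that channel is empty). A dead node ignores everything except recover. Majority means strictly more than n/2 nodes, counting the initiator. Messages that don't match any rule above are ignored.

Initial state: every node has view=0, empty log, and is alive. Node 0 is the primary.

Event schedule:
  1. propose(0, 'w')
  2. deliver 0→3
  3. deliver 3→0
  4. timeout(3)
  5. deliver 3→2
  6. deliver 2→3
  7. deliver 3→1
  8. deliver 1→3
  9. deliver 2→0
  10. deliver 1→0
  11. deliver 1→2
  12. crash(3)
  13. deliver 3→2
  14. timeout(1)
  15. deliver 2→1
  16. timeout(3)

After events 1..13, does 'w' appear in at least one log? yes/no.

1. propose(0,'w'):  nop
2. deliver 0→3:  <3:back v0 w>
3. deliver 3→0:  nop
4. timeout(3):  <3:back v1 w>
5. deliver 3→2:  <2:back v1 ->
6. deliver 2→3:  nop
7. deliver 3→1:  <1:prim v1 ->
8. deliver 1→3:  nop
9. deliver 2→0:  nop
10. deliver 1→0:  nop
11. deliver 1→2:  nop
12. crash(3):  <3:✗back v1 w>
13. deliver 3→2:  nop

yes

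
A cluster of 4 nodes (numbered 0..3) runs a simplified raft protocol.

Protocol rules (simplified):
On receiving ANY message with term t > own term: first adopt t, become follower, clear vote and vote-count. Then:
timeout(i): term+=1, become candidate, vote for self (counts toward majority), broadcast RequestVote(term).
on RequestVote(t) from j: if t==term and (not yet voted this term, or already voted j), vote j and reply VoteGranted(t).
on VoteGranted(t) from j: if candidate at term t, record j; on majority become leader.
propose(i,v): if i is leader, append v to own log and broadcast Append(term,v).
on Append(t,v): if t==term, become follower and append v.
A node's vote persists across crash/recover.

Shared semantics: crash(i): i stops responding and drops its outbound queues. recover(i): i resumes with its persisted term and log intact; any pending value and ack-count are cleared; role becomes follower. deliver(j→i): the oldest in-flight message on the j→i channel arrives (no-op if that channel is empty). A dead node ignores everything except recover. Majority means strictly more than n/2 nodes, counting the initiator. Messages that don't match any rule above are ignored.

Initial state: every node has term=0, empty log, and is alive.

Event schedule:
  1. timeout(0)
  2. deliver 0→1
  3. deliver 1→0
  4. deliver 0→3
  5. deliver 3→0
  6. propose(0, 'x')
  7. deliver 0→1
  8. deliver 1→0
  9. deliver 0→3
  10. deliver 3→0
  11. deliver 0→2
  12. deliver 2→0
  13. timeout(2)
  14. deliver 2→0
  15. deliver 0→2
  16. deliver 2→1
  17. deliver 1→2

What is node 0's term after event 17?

2

e1 timeout(0): 0[cand,t=1,-]
e2 deliver 0→1: 1[foll,t=1,-]
e3 deliver 1→0: ·
e4 deliver 0→3: 3[foll,t=1,-]
e5 deliver 3→0: 0[lead,t=1,-]
e6 propose(0,'x'): 0[lead,t=1,x]
e7 deliver 0→1: 1[foll,t=1,x]
e8 deliver 1→0: ·
e9 deliver 0→3: 3[foll,t=1,x]
e10 deliver 3→0: ·
e11 deliver 0→2: 2[foll,t=1,-]
e12 deliver 2→0: ·
e13 timeout(2): 2[cand,t=2,-]
e14 deliver 2→0: 0[foll,t=2,x]
e15 deliver 0→2: ·
e16 deliver 2→1: 1[foll,t=2,x]
e17 deliver 1→2: ·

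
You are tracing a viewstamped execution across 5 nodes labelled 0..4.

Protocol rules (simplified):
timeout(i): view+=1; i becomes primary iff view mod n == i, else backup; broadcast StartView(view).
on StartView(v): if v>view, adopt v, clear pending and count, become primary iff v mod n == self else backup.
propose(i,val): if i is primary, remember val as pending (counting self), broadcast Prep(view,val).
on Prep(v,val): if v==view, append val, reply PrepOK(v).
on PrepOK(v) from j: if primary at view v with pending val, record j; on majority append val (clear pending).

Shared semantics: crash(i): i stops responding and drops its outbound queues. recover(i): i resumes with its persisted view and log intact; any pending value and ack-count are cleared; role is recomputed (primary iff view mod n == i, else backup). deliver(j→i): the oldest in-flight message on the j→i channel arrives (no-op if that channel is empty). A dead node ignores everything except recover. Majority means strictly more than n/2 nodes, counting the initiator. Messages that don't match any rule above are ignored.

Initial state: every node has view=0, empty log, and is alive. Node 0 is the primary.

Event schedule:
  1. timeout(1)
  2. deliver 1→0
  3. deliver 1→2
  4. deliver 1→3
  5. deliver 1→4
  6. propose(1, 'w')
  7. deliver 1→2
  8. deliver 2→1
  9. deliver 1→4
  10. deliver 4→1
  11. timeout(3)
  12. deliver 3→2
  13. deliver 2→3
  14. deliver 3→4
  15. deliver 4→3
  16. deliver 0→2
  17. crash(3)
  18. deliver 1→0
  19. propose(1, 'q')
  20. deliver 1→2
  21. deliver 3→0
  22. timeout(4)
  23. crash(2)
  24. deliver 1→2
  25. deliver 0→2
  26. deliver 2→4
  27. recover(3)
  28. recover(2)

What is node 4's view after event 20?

e1 timeout(1): 1[prim,v=1,-]
e2 deliver 1→0: 0[back,v=1,-]
e3 deliver 1→2: 2[back,v=1,-]
e4 deliver 1→3: 3[back,v=1,-]
e5 deliver 1→4: 4[back,v=1,-]
e6 propose(1,'w'): ·
e7 deliver 1→2: 2[back,v=1,w]
e8 deliver 2→1: ·
e9 deliver 1→4: 4[back,v=1,w]
e10 deliver 4→1: 1[prim,v=1,w]
e11 timeout(3): 3[back,v=2,-]
e12 deliver 3→2: 2[prim,v=2,w]
e13 deliver 2→3: ·
e14 deliver 3→4: 4[back,v=2,w]
e15 deliver 4→3: ·
e16 deliver 0→2: ·
e17 crash(3): 3[✗back,v=2,-]
e18 deliver 1→0: 0[back,v=1,w]
e19 propose(1,'q'): ·
e20 deliver 1→2: ·

2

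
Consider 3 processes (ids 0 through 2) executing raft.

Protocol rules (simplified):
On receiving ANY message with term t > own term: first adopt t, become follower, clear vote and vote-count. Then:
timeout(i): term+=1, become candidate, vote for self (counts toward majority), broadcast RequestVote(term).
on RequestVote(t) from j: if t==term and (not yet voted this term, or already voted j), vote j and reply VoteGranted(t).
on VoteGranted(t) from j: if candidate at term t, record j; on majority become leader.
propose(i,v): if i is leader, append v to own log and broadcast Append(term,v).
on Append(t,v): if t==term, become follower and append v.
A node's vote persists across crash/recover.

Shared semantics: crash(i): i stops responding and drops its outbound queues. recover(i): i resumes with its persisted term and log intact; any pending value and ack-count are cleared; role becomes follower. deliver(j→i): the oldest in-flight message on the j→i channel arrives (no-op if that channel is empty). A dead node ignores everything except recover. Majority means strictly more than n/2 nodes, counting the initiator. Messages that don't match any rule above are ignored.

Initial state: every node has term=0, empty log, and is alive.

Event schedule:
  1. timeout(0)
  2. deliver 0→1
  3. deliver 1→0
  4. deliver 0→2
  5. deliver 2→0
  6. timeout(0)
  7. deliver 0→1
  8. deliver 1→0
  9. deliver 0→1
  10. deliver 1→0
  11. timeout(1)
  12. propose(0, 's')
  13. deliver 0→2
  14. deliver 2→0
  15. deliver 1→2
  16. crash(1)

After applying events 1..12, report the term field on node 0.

1. timeout(0):  <0:cand t1 ->
2. deliver 0→1:  <1:foll t1 ->
3. deliver 1→0:  <0:lead t1 ->
4. deliver 0→2:  <2:foll t1 ->
5. deliver 2→0:  nop
6. timeout(0):  <0:cand t2 ->
7. deliver 0→1:  <1:foll t2 ->
8. deliver 1→0:  <0:lead t2 ->
9. deliver 0→1:  nop
10. deliver 1→0:  nop
11. timeout(1):  <1:cand t3 ->
12. propose(0,'s'):  <0:lead t2 s>

2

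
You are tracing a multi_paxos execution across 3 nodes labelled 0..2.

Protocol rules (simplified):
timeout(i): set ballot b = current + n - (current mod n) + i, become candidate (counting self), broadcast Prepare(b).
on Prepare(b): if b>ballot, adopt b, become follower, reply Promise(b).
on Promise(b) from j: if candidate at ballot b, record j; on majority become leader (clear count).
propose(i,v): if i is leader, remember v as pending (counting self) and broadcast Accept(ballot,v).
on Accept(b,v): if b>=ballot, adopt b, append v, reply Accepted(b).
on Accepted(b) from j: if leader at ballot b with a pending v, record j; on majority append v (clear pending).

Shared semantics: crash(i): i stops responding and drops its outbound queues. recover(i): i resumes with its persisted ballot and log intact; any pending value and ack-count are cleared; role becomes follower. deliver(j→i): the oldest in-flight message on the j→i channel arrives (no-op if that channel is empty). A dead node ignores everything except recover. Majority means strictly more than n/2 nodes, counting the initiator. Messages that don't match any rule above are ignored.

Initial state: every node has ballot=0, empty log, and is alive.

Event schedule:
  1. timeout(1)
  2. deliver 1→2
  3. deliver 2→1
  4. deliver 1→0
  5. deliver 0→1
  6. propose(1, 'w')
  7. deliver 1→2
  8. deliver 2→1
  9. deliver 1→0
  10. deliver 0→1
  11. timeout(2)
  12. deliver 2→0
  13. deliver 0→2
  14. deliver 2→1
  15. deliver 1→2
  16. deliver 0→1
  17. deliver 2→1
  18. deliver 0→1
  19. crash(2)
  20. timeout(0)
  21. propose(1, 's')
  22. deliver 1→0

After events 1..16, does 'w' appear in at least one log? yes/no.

1. timeout(1):  <1:cand b4 ->
2. deliver 1→2:  <2:foll b4 ->
3. deliver 2→1:  <1:lead b4 ->
4. deliver 1→0:  <0:foll b4 ->
5. deliver 0→1:  nop
6. propose(1,'w'):  nop
7. deliver 1→2:  <2:foll b4 w>
8. deliver 2→1:  <1:lead b4 w>
9. deliver 1→0:  <0:foll b4 w>
10. deliver 0→1:  nop
11. timeout(2):  <2:cand b8 w>
12. deliver 2→0:  <0:foll b8 w>
13. deliver 0→2:  <2:lead b8 w>
14. deliver 2→1:  <1:foll b8 w>
15. deliver 1→2:  nop
16. deliver 0→1:  nop

yes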